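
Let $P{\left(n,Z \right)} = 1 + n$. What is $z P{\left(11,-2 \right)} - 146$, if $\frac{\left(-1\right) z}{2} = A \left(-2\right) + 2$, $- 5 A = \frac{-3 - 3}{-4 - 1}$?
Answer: $- \frac{5138}{25} \approx -205.52$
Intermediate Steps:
$A = - \frac{6}{25}$ ($A = - \frac{\left(-3 - 3\right) \frac{1}{-4 - 1}}{5} = - \frac{\left(-6\right) \frac{1}{-5}}{5} = - \frac{\left(-6\right) \left(- \frac{1}{5}\right)}{5} = \left(- \frac{1}{5}\right) \frac{6}{5} = - \frac{6}{25} \approx -0.24$)
$z = - \frac{124}{25}$ ($z = - 2 \left(\left(- \frac{6}{25}\right) \left(-2\right) + 2\right) = - 2 \left(\frac{12}{25} + 2\right) = \left(-2\right) \frac{62}{25} = - \frac{124}{25} \approx -4.96$)
$z P{\left(11,-2 \right)} - 146 = - \frac{124 \left(1 + 11\right)}{25} - 146 = \left(- \frac{124}{25}\right) 12 - 146 = - \frac{1488}{25} - 146 = - \frac{5138}{25}$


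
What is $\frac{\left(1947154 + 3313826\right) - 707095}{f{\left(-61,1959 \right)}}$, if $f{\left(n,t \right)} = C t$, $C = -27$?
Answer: $- \frac{4553885}{52893} \approx -86.096$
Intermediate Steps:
$f{\left(n,t \right)} = - 27 t$
$\frac{\left(1947154 + 3313826\right) - 707095}{f{\left(-61,1959 \right)}} = \frac{\left(1947154 + 3313826\right) - 707095}{\left(-27\right) 1959} = \frac{5260980 - 707095}{-52893} = 4553885 \left(- \frac{1}{52893}\right) = - \frac{4553885}{52893}$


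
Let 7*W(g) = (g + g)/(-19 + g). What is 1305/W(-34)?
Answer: 484155/68 ≈ 7119.9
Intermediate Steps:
W(g) = 2*g/(7*(-19 + g)) (W(g) = ((g + g)/(-19 + g))/7 = ((2*g)/(-19 + g))/7 = (2*g/(-19 + g))/7 = 2*g/(7*(-19 + g)))
1305/W(-34) = 1305/(((2/7)*(-34)/(-19 - 34))) = 1305/(((2/7)*(-34)/(-53))) = 1305/(((2/7)*(-34)*(-1/53))) = 1305/(68/371) = 1305*(371/68) = 484155/68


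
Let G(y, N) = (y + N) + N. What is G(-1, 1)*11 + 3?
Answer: 14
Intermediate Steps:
G(y, N) = y + 2*N (G(y, N) = (N + y) + N = y + 2*N)
G(-1, 1)*11 + 3 = (-1 + 2*1)*11 + 3 = (-1 + 2)*11 + 3 = 1*11 + 3 = 11 + 3 = 14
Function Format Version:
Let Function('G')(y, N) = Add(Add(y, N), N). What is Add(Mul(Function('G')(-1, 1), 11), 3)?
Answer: 14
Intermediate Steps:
Function('G')(y, N) = Add(y, Mul(2, N)) (Function('G')(y, N) = Add(Add(N, y), N) = Add(y, Mul(2, N)))
Add(Mul(Function('G')(-1, 1), 11), 3) = Add(Mul(Add(-1, Mul(2, 1)), 11), 3) = Add(Mul(Add(-1, 2), 11), 3) = Add(Mul(1, 11), 3) = Add(11, 3) = 14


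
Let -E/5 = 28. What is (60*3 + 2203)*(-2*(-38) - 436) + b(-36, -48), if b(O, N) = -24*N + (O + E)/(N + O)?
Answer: -17991244/21 ≈ -8.5673e+5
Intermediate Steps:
E = -140 (E = -5*28 = -140)
b(O, N) = -24*N + (-140 + O)/(N + O) (b(O, N) = -24*N + (O - 140)/(N + O) = -24*N + (-140 + O)/(N + O))
(60*3 + 2203)*(-2*(-38) - 436) + b(-36, -48) = (60*3 + 2203)*(-2*(-38) - 436) + (-140 - 36 - 24*(-48)² - 24*(-48)*(-36))/(-48 - 36) = (180 + 2203)*(76 - 436) + (-140 - 36 - 24*2304 - 41472)/(-84) = 2383*(-360) - (-140 - 36 - 55296 - 41472)/84 = -857880 - 1/84*(-96944) = -857880 + 24236/21 = -17991244/21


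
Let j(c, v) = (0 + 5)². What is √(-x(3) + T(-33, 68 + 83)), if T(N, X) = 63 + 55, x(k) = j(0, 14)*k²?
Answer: I*√107 ≈ 10.344*I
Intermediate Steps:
j(c, v) = 25 (j(c, v) = 5² = 25)
x(k) = 25*k²
T(N, X) = 118
√(-x(3) + T(-33, 68 + 83)) = √(-25*3² + 118) = √(-25*9 + 118) = √(-1*225 + 118) = √(-225 + 118) = √(-107) = I*√107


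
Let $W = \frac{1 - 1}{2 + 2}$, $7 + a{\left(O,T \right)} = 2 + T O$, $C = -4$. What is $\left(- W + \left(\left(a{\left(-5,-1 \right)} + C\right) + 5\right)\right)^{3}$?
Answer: $1$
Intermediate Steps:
$a{\left(O,T \right)} = -5 + O T$ ($a{\left(O,T \right)} = -7 + \left(2 + T O\right) = -7 + \left(2 + O T\right) = -5 + O T$)
$W = 0$ ($W = \frac{0}{4} = 0 \cdot \frac{1}{4} = 0$)
$\left(- W + \left(\left(a{\left(-5,-1 \right)} + C\right) + 5\right)\right)^{3} = \left(\left(-1\right) 0 + \left(\left(\left(-5 - -5\right) - 4\right) + 5\right)\right)^{3} = \left(0 + \left(\left(\left(-5 + 5\right) - 4\right) + 5\right)\right)^{3} = \left(0 + \left(\left(0 - 4\right) + 5\right)\right)^{3} = \left(0 + \left(-4 + 5\right)\right)^{3} = \left(0 + 1\right)^{3} = 1^{3} = 1$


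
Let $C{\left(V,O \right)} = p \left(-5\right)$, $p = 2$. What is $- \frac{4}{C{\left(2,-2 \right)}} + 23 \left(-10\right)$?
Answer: $- \frac{1148}{5} \approx -229.6$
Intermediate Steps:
$C{\left(V,O \right)} = -10$ ($C{\left(V,O \right)} = 2 \left(-5\right) = -10$)
$- \frac{4}{C{\left(2,-2 \right)}} + 23 \left(-10\right) = - \frac{4}{-10} + 23 \left(-10\right) = \left(-4\right) \left(- \frac{1}{10}\right) - 230 = \frac{2}{5} - 230 = - \frac{1148}{5}$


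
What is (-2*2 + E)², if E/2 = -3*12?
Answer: 5776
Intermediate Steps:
E = -72 (E = 2*(-3*12) = 2*(-36) = -72)
(-2*2 + E)² = (-2*2 - 72)² = (-4 - 72)² = (-76)² = 5776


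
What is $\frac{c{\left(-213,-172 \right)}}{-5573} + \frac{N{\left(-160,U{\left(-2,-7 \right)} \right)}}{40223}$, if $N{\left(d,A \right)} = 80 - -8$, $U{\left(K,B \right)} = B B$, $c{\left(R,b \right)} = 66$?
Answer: $- \frac{2164294}{224162779} \approx -0.009655$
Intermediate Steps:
$U{\left(K,B \right)} = B^{2}$
$N{\left(d,A \right)} = 88$ ($N{\left(d,A \right)} = 80 + 8 = 88$)
$\frac{c{\left(-213,-172 \right)}}{-5573} + \frac{N{\left(-160,U{\left(-2,-7 \right)} \right)}}{40223} = \frac{66}{-5573} + \frac{88}{40223} = 66 \left(- \frac{1}{5573}\right) + 88 \cdot \frac{1}{40223} = - \frac{66}{5573} + \frac{88}{40223} = - \frac{2164294}{224162779}$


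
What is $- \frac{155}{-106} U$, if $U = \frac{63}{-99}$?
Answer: $- \frac{1085}{1166} \approx -0.93053$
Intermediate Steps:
$U = - \frac{7}{11}$ ($U = 63 \left(- \frac{1}{99}\right) = - \frac{7}{11} \approx -0.63636$)
$- \frac{155}{-106} U = - \frac{155}{-106} \left(- \frac{7}{11}\right) = \left(-155\right) \left(- \frac{1}{106}\right) \left(- \frac{7}{11}\right) = \frac{155}{106} \left(- \frac{7}{11}\right) = - \frac{1085}{1166}$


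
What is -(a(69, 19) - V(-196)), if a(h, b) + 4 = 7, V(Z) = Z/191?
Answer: -769/191 ≈ -4.0262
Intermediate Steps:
V(Z) = Z/191 (V(Z) = Z*(1/191) = Z/191)
a(h, b) = 3 (a(h, b) = -4 + 7 = 3)
-(a(69, 19) - V(-196)) = -(3 - (-196)/191) = -(3 - 1*(-196/191)) = -(3 + 196/191) = -1*769/191 = -769/191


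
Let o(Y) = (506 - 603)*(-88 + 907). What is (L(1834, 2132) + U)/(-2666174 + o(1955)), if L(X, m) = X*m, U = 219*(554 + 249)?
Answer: -4085945/2745617 ≈ -1.4882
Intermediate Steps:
o(Y) = -79443 (o(Y) = -97*819 = -79443)
U = 175857 (U = 219*803 = 175857)
(L(1834, 2132) + U)/(-2666174 + o(1955)) = (1834*2132 + 175857)/(-2666174 - 79443) = (3910088 + 175857)/(-2745617) = 4085945*(-1/2745617) = -4085945/2745617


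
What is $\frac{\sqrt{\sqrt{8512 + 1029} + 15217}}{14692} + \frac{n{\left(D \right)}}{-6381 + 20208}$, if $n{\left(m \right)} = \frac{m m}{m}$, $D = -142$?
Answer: $- \frac{142}{13827} + \frac{\sqrt{15217 + \sqrt{9541}}}{14692} \approx -0.0018466$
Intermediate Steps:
$n{\left(m \right)} = m$ ($n{\left(m \right)} = \frac{m^{2}}{m} = m$)
$\frac{\sqrt{\sqrt{8512 + 1029} + 15217}}{14692} + \frac{n{\left(D \right)}}{-6381 + 20208} = \frac{\sqrt{\sqrt{8512 + 1029} + 15217}}{14692} - \frac{142}{-6381 + 20208} = \sqrt{\sqrt{9541} + 15217} \cdot \frac{1}{14692} - \frac{142}{13827} = \sqrt{15217 + \sqrt{9541}} \cdot \frac{1}{14692} - \frac{142}{13827} = \frac{\sqrt{15217 + \sqrt{9541}}}{14692} - \frac{142}{13827} = - \frac{142}{13827} + \frac{\sqrt{15217 + \sqrt{9541}}}{14692}$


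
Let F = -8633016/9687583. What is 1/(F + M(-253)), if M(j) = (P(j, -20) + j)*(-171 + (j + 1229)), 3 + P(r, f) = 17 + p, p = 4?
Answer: -9687583/1832657147041 ≈ -5.2861e-6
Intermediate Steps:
P(r, f) = 18 (P(r, f) = -3 + (17 + 4) = -3 + 21 = 18)
M(j) = (18 + j)*(1058 + j) (M(j) = (18 + j)*(-171 + (j + 1229)) = (18 + j)*(-171 + (1229 + j)) = (18 + j)*(1058 + j))
F = -8633016/9687583 (F = -8633016*1/9687583 = -8633016/9687583 ≈ -0.89114)
1/(F + M(-253)) = 1/(-8633016/9687583 + (19044 + (-253)**2 + 1076*(-253))) = 1/(-8633016/9687583 + (19044 + 64009 - 272228)) = 1/(-8633016/9687583 - 189175) = 1/(-1832657147041/9687583) = -9687583/1832657147041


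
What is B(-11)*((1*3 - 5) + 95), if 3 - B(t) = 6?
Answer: -279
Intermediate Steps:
B(t) = -3 (B(t) = 3 - 1*6 = 3 - 6 = -3)
B(-11)*((1*3 - 5) + 95) = -3*((1*3 - 5) + 95) = -3*((3 - 5) + 95) = -3*(-2 + 95) = -3*93 = -279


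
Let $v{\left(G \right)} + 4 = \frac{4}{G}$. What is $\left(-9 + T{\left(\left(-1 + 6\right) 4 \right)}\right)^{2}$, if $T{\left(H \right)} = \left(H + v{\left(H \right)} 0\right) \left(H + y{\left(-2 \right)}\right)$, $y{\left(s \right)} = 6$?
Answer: $261121$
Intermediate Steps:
$v{\left(G \right)} = -4 + \frac{4}{G}$
$T{\left(H \right)} = H \left(6 + H\right)$ ($T{\left(H \right)} = \left(H + \left(-4 + \frac{4}{H}\right) 0\right) \left(H + 6\right) = \left(H + 0\right) \left(6 + H\right) = H \left(6 + H\right)$)
$\left(-9 + T{\left(\left(-1 + 6\right) 4 \right)}\right)^{2} = \left(-9 + \left(-1 + 6\right) 4 \left(6 + \left(-1 + 6\right) 4\right)\right)^{2} = \left(-9 + 5 \cdot 4 \left(6 + 5 \cdot 4\right)\right)^{2} = \left(-9 + 20 \left(6 + 20\right)\right)^{2} = \left(-9 + 20 \cdot 26\right)^{2} = \left(-9 + 520\right)^{2} = 511^{2} = 261121$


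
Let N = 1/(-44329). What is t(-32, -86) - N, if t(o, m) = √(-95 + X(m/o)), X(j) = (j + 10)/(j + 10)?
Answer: 1/44329 + I*√94 ≈ 2.2559e-5 + 9.6954*I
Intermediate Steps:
X(j) = 1 (X(j) = (10 + j)/(10 + j) = 1)
t(o, m) = I*√94 (t(o, m) = √(-95 + 1) = √(-94) = I*√94)
N = -1/44329 ≈ -2.2559e-5
t(-32, -86) - N = I*√94 - 1*(-1/44329) = I*√94 + 1/44329 = 1/44329 + I*√94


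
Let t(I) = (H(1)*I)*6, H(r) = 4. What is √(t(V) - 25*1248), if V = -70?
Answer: 4*I*√2055 ≈ 181.33*I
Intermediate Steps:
t(I) = 24*I (t(I) = (4*I)*6 = 24*I)
√(t(V) - 25*1248) = √(24*(-70) - 25*1248) = √(-1680 - 31200) = √(-32880) = 4*I*√2055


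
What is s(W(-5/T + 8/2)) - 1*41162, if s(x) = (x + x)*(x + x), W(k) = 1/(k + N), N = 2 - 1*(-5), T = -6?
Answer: -207497498/5041 ≈ -41162.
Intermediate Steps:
N = 7 (N = 2 + 5 = 7)
W(k) = 1/(7 + k) (W(k) = 1/(k + 7) = 1/(7 + k))
s(x) = 4*x**2 (s(x) = (2*x)*(2*x) = 4*x**2)
s(W(-5/T + 8/2)) - 1*41162 = 4*(1/(7 + (-5/(-6) + 8/2)))**2 - 1*41162 = 4*(1/(7 + (-5*(-1/6) + 8*(1/2))))**2 - 41162 = 4*(1/(7 + (5/6 + 4)))**2 - 41162 = 4*(1/(7 + 29/6))**2 - 41162 = 4*(1/(71/6))**2 - 41162 = 4*(6/71)**2 - 41162 = 4*(36/5041) - 41162 = 144/5041 - 41162 = -207497498/5041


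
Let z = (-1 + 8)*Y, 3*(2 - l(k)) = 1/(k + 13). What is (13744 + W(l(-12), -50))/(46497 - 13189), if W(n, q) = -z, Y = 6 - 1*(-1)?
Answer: 1245/3028 ≈ 0.41116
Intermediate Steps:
l(k) = 2 - 1/(3*(13 + k)) (l(k) = 2 - 1/(3*(k + 13)) = 2 - 1/(3*(13 + k)))
Y = 7 (Y = 6 + 1 = 7)
z = 49 (z = (-1 + 8)*7 = 7*7 = 49)
W(n, q) = -49 (W(n, q) = -1*49 = -49)
(13744 + W(l(-12), -50))/(46497 - 13189) = (13744 - 49)/(46497 - 13189) = 13695/33308 = 13695*(1/33308) = 1245/3028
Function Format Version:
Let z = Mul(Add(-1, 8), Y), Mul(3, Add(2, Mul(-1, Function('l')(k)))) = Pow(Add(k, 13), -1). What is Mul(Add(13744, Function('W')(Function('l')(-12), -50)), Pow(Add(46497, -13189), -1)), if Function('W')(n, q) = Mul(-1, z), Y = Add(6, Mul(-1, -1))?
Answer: Rational(1245, 3028) ≈ 0.41116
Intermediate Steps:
Function('l')(k) = Add(2, Mul(Rational(-1, 3), Pow(Add(13, k), -1))) (Function('l')(k) = Add(2, Mul(Rational(-1, 3), Pow(Add(k, 13), -1))) = Add(2, Mul(Rational(-1, 3), Pow(Add(13, k), -1))))
Y = 7 (Y = Add(6, 1) = 7)
z = 49 (z = Mul(Add(-1, 8), 7) = Mul(7, 7) = 49)
Function('W')(n, q) = -49 (Function('W')(n, q) = Mul(-1, 49) = -49)
Mul(Add(13744, Function('W')(Function('l')(-12), -50)), Pow(Add(46497, -13189), -1)) = Mul(Add(13744, -49), Pow(Add(46497, -13189), -1)) = Mul(13695, Pow(33308, -1)) = Mul(13695, Rational(1, 33308)) = Rational(1245, 3028)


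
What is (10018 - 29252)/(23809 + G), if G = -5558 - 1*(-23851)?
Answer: -9617/21051 ≈ -0.45684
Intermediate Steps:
G = 18293 (G = -5558 + 23851 = 18293)
(10018 - 29252)/(23809 + G) = (10018 - 29252)/(23809 + 18293) = -19234/42102 = -19234*1/42102 = -9617/21051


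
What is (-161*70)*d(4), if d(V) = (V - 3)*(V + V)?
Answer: -90160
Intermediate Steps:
d(V) = 2*V*(-3 + V) (d(V) = (-3 + V)*(2*V) = 2*V*(-3 + V))
(-161*70)*d(4) = (-161*70)*(2*4*(-3 + 4)) = -22540*4 = -11270*8 = -90160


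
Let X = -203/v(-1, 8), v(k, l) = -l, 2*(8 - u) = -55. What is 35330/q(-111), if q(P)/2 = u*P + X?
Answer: -141320/31321 ≈ -4.5120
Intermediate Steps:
u = 71/2 (u = 8 - ½*(-55) = 8 + 55/2 = 71/2 ≈ 35.500)
X = 203/8 (X = -203/((-1*8)) = -203/(-8) = -203*(-⅛) = 203/8 ≈ 25.375)
q(P) = 203/4 + 71*P (q(P) = 2*(71*P/2 + 203/8) = 2*(203/8 + 71*P/2) = 203/4 + 71*P)
35330/q(-111) = 35330/(203/4 + 71*(-111)) = 35330/(203/4 - 7881) = 35330/(-31321/4) = 35330*(-4/31321) = -141320/31321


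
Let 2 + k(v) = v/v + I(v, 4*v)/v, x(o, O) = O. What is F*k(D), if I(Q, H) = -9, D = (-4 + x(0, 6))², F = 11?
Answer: -143/4 ≈ -35.750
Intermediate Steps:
D = 4 (D = (-4 + 6)² = 2² = 4)
k(v) = -1 - 9/v (k(v) = -2 + (v/v - 9/v) = -2 + (1 - 9/v) = -1 - 9/v)
F*k(D) = 11*((-9 - 1*4)/4) = 11*((-9 - 4)/4) = 11*((¼)*(-13)) = 11*(-13/4) = -143/4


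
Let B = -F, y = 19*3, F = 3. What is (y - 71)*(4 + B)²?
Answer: -14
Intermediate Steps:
y = 57
B = -3 (B = -1*3 = -3)
(y - 71)*(4 + B)² = (57 - 71)*(4 - 3)² = -14*1² = -14*1 = -14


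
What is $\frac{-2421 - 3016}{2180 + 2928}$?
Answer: $- \frac{5437}{5108} \approx -1.0644$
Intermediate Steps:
$\frac{-2421 - 3016}{2180 + 2928} = - \frac{5437}{5108}$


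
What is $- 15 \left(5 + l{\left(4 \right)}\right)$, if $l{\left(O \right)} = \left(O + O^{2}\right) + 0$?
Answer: $-375$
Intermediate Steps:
$l{\left(O \right)} = O + O^{2}$
$- 15 \left(5 + l{\left(4 \right)}\right) = - 15 \left(5 + 4 \left(1 + 4\right)\right) = - 15 \left(5 + 4 \cdot 5\right) = - 15 \left(5 + 20\right) = \left(-15\right) 25 = -375$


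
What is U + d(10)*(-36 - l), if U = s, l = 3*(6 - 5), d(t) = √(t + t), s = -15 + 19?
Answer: 4 - 78*√5 ≈ -170.41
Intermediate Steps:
s = 4
d(t) = √2*√t (d(t) = √(2*t) = √2*√t)
l = 3 (l = 3*1 = 3)
U = 4
U + d(10)*(-36 - l) = 4 + (√2*√10)*(-36 - 1*3) = 4 + (2*√5)*(-36 - 3) = 4 + (2*√5)*(-39) = 4 - 78*√5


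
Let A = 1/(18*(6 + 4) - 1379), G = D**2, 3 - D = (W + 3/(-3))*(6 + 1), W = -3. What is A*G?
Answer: -961/1199 ≈ -0.80150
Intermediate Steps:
D = 31 (D = 3 - (-3 + 3/(-3))*(6 + 1) = 3 - (-3 + 3*(-1/3))*7 = 3 - (-3 - 1)*7 = 3 - (-4)*7 = 3 - 1*(-28) = 3 + 28 = 31)
G = 961 (G = 31**2 = 961)
A = -1/1199 (A = 1/(18*10 - 1379) = 1/(180 - 1379) = 1/(-1199) = -1/1199 ≈ -0.00083403)
A*G = -1/1199*961 = -961/1199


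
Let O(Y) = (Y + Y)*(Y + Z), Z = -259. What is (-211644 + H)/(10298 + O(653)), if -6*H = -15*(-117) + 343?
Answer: -635981/1574586 ≈ -0.40390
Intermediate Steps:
O(Y) = 2*Y*(-259 + Y) (O(Y) = (Y + Y)*(Y - 259) = (2*Y)*(-259 + Y) = 2*Y*(-259 + Y))
H = -1049/3 (H = -(-15*(-117) + 343)/6 = -(1755 + 343)/6 = -⅙*2098 = -1049/3 ≈ -349.67)
(-211644 + H)/(10298 + O(653)) = (-211644 - 1049/3)/(10298 + 2*653*(-259 + 653)) = -635981/(3*(10298 + 2*653*394)) = -635981/(3*(10298 + 514564)) = -635981/3/524862 = -635981/3*1/524862 = -635981/1574586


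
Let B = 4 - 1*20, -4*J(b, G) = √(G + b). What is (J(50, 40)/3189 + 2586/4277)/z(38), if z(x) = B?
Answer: -1293/34216 + √10/68032 ≈ -0.037743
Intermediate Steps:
J(b, G) = -√(G + b)/4
B = -16 (B = 4 - 20 = -16)
z(x) = -16
(J(50, 40)/3189 + 2586/4277)/z(38) = (-√(40 + 50)/4/3189 + 2586/4277)/(-16) = (-3*√10/4*(1/3189) + 2586*(1/4277))*(-1/16) = (-3*√10/4*(1/3189) + 2586/4277)*(-1/16) = (-√10/4252 + 2586/4277)*(-1/16) = (2586/4277 - √10/4252)*(-1/16) = -1293/34216 + √10/68032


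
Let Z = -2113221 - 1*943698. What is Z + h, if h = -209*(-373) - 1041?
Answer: -2980003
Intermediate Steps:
Z = -3056919 (Z = -2113221 - 943698 = -3056919)
h = 76916 (h = 77957 - 1041 = 76916)
Z + h = -3056919 + 76916 = -2980003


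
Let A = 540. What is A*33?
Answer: 17820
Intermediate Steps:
A*33 = 540*33 = 17820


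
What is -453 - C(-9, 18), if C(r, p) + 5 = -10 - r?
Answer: -447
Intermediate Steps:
C(r, p) = -15 - r (C(r, p) = -5 + (-10 - r) = -15 - r)
-453 - C(-9, 18) = -453 - (-15 - 1*(-9)) = -453 - (-15 + 9) = -453 - 1*(-6) = -453 + 6 = -447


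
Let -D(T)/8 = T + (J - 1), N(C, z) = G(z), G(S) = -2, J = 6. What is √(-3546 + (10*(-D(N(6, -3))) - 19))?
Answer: 5*I*√133 ≈ 57.663*I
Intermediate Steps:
N(C, z) = -2
D(T) = -40 - 8*T (D(T) = -8*(T + (6 - 1)) = -8*(T + 5) = -8*(5 + T) = -40 - 8*T)
√(-3546 + (10*(-D(N(6, -3))) - 19)) = √(-3546 + (10*(-(-40 - 8*(-2))) - 19)) = √(-3546 + (10*(-(-40 + 16)) - 19)) = √(-3546 + (10*(-1*(-24)) - 19)) = √(-3546 + (10*24 - 19)) = √(-3546 + (240 - 19)) = √(-3546 + 221) = √(-3325) = 5*I*√133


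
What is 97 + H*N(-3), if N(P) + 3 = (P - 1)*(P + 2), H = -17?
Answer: 80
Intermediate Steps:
N(P) = -3 + (-1 + P)*(2 + P) (N(P) = -3 + (P - 1)*(P + 2) = -3 + (-1 + P)*(2 + P))
97 + H*N(-3) = 97 - 17*(-5 - 3 + (-3)²) = 97 - 17*(-5 - 3 + 9) = 97 - 17*1 = 97 - 17 = 80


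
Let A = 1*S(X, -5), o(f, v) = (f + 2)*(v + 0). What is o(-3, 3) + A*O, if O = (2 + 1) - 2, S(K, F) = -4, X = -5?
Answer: -7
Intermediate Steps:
o(f, v) = v*(2 + f) (o(f, v) = (2 + f)*v = v*(2 + f))
O = 1 (O = 3 - 2 = 1)
A = -4 (A = 1*(-4) = -4)
o(-3, 3) + A*O = 3*(2 - 3) - 4*1 = 3*(-1) - 4 = -3 - 4 = -7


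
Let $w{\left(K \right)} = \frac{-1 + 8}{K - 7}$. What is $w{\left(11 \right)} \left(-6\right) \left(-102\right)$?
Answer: $1071$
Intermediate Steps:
$w{\left(K \right)} = \frac{7}{-7 + K}$
$w{\left(11 \right)} \left(-6\right) \left(-102\right) = \frac{7}{-7 + 11} \left(-6\right) \left(-102\right) = \frac{7}{4} \left(-6\right) \left(-102\right) = \left(- \frac{21}{2}\right) \left(-102\right) = 1071$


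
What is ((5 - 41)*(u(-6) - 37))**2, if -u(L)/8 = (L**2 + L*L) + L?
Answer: 413715600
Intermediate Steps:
u(L) = -16*L**2 - 8*L (u(L) = -8*((L**2 + L*L) + L) = -8*((L**2 + L**2) + L) = -8*(2*L**2 + L) = -8*(L + 2*L**2) = -16*L**2 - 8*L)
((5 - 41)*(u(-6) - 37))**2 = ((5 - 41)*(-8*(-6)*(1 + 2*(-6)) - 37))**2 = (-36*(-8*(-6)*(1 - 12) - 37))**2 = (-36*(-8*(-6)*(-11) - 37))**2 = (-36*(-528 - 37))**2 = (-36*(-565))**2 = 20340**2 = 413715600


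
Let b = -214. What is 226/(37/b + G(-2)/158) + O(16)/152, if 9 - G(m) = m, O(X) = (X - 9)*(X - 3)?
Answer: -290298013/132696 ≈ -2187.7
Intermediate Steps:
O(X) = (-9 + X)*(-3 + X)
G(m) = 9 - m
226/(37/b + G(-2)/158) + O(16)/152 = 226/(37/(-214) + (9 - 1*(-2))/158) + (27 + 16² - 12*16)/152 = 226/(37*(-1/214) + (9 + 2)*(1/158)) + (27 + 256 - 192)*(1/152) = 226/(-37/214 + 11*(1/158)) + 91*(1/152) = 226/(-37/214 + 11/158) + 91/152 = 226/(-873/8453) + 91/152 = 226*(-8453/873) + 91/152 = -1910378/873 + 91/152 = -290298013/132696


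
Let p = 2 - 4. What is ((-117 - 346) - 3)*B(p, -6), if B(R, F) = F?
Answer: 2796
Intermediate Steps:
p = -2
((-117 - 346) - 3)*B(p, -6) = ((-117 - 346) - 3)*(-6) = (-463 - 3)*(-6) = -466*(-6) = 2796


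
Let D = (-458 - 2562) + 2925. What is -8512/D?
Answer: 448/5 ≈ 89.600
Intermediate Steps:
D = -95 (D = -3020 + 2925 = -95)
-8512/D = -8512/(-95) = -8512*(-1/95) = 448/5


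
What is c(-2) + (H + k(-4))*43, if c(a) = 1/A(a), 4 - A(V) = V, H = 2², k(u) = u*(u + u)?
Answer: 9289/6 ≈ 1548.2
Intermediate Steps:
k(u) = 2*u² (k(u) = u*(2*u) = 2*u²)
H = 4
A(V) = 4 - V
c(a) = 1/(4 - a)
c(-2) + (H + k(-4))*43 = -1/(-4 - 2) + (4 + 2*(-4)²)*43 = -1/(-6) + (4 + 2*16)*43 = -1*(-⅙) + (4 + 32)*43 = ⅙ + 36*43 = ⅙ + 1548 = 9289/6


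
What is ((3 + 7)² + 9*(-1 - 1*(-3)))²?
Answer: 13924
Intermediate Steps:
((3 + 7)² + 9*(-1 - 1*(-3)))² = (10² + 9*(-1 + 3))² = (100 + 9*2)² = (100 + 18)² = 118² = 13924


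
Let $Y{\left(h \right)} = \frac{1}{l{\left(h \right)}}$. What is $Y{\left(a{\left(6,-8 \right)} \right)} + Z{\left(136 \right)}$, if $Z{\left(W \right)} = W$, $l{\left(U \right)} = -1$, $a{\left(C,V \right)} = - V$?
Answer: $135$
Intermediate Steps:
$Y{\left(h \right)} = -1$ ($Y{\left(h \right)} = \frac{1}{-1} = -1$)
$Y{\left(a{\left(6,-8 \right)} \right)} + Z{\left(136 \right)} = -1 + 136 = 135$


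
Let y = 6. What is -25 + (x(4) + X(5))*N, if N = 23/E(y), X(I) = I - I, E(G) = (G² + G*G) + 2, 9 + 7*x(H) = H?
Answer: -13065/518 ≈ -25.222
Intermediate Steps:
x(H) = -9/7 + H/7
E(G) = 2 + 2*G² (E(G) = (G² + G²) + 2 = 2*G² + 2 = 2 + 2*G²)
X(I) = 0
N = 23/74 (N = 23/(2 + 2*6²) = 23/(2 + 2*36) = 23/(2 + 72) = 23/74 ≈ 0.31081)
-25 + (x(4) + X(5))*N = -25 + ((-9/7 + (⅐)*4) + 0)*(23/74) = -25 + ((-9/7 + 4/7) + 0)*(23/74) = -25 + (-5/7 + 0)*(23/74) = -25 - 5/7*23/74 = -25 - 115/518 = -13065/518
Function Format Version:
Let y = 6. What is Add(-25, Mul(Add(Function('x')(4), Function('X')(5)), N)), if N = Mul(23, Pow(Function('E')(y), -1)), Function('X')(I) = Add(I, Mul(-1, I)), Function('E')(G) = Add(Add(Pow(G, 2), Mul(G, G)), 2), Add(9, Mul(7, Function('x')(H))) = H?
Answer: Rational(-13065, 518) ≈ -25.222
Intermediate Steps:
Function('x')(H) = Add(Rational(-9, 7), Mul(Rational(1, 7), H))
Function('E')(G) = Add(2, Mul(2, Pow(G, 2))) (Function('E')(G) = Add(Add(Pow(G, 2), Pow(G, 2)), 2) = Add(Mul(2, Pow(G, 2)), 2) = Add(2, Mul(2, Pow(G, 2))))
Function('X')(I) = 0
N = Rational(23, 74) (N = Mul(23, Pow(Add(2, Mul(2, Pow(6, 2))), -1)) = Mul(23, Pow(Add(2, Mul(2, 36)), -1)) = Mul(23, Pow(Add(2, 72), -1)) = Mul(23, Pow(74, -1)) = Mul(23, Rational(1, 74)) = Rational(23, 74) ≈ 0.31081)
Add(-25, Mul(Add(Function('x')(4), Function('X')(5)), N)) = Add(-25, Mul(Add(Add(Rational(-9, 7), Mul(Rational(1, 7), 4)), 0), Rational(23, 74))) = Add(-25, Mul(Add(Add(Rational(-9, 7), Rational(4, 7)), 0), Rational(23, 74))) = Add(-25, Mul(Add(Rational(-5, 7), 0), Rational(23, 74))) = Add(-25, Mul(Rational(-5, 7), Rational(23, 74))) = Add(-25, Rational(-115, 518)) = Rational(-13065, 518)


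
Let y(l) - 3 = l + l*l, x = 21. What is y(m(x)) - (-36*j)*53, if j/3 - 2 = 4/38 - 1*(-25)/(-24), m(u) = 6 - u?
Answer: 239439/38 ≈ 6301.0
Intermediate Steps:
j = 485/152 (j = 6 + 3*(4/38 - 1*(-25)/(-24)) = 6 + 3*(4*(1/38) + 25*(-1/24)) = 6 + 3*(2/19 - 25/24) = 6 + 3*(-427/456) = 6 - 427/152 = 485/152 ≈ 3.1908)
y(l) = 3 + l + l² (y(l) = 3 + (l + l*l) = 3 + (l + l²) = 3 + l + l²)
y(m(x)) - (-36*j)*53 = (3 + (6 - 1*21) + (6 - 1*21)²) - (-36*485/152)*53 = (3 + (6 - 21) + (6 - 21)²) - (-4365)*53/38 = (3 - 15 + (-15)²) - 1*(-231345/38) = (3 - 15 + 225) + 231345/38 = 213 + 231345/38 = 239439/38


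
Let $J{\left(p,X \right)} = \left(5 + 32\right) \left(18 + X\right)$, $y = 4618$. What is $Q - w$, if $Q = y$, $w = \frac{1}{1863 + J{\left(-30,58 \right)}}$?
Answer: $\frac{21589149}{4675} \approx 4618.0$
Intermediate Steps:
$J{\left(p,X \right)} = 666 + 37 X$ ($J{\left(p,X \right)} = 37 \left(18 + X\right) = 666 + 37 X$)
$w = \frac{1}{4675}$ ($w = \frac{1}{1863 + \left(666 + 37 \cdot 58\right)} = \frac{1}{1863 + \left(666 + 2146\right)} = \frac{1}{1863 + 2812} = \frac{1}{4675} \approx 0.0002139$)
$Q = 4618$
$Q - w = 4618 - \frac{1}{4675} = \frac{21589149}{4675}$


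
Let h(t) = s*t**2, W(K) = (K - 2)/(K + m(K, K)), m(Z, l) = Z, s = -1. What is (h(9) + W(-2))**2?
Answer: 6400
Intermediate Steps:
W(K) = (-2 + K)/(2*K) (W(K) = (K - 2)/(K + K) = (-2 + K)/((2*K)) = (-2 + K)*(1/(2*K)) = (-2 + K)/(2*K))
h(t) = -t**2
(h(9) + W(-2))**2 = (-1*9**2 + (1/2)*(-2 - 2)/(-2))**2 = (-1*81 + (1/2)*(-1/2)*(-4))**2 = (-81 + 1)**2 = (-80)**2 = 6400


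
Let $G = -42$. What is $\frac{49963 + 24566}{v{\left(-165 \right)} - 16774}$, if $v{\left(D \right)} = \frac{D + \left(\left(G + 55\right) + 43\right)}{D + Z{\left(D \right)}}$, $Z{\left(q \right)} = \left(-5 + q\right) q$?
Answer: $- \frac{2078241165}{467743099} \approx -4.4431$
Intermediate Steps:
$Z{\left(q \right)} = q \left(-5 + q\right)$
$v{\left(D \right)} = \frac{56 + D}{D + D \left(-5 + D\right)}$ ($v{\left(D \right)} = \frac{D + \left(\left(-42 + 55\right) + 43\right)}{D + D \left(-5 + D\right)} = \frac{D + \left(13 + 43\right)}{D + D \left(-5 + D\right)} = \frac{D + 56}{D + D \left(-5 + D\right)} = \frac{56 + D}{D + D \left(-5 + D\right)}$)
$\frac{49963 + 24566}{v{\left(-165 \right)} - 16774} = \frac{49963 + 24566}{\frac{56 - 165}{\left(-165\right) \left(-4 - 165\right)} - 16774} = \frac{74529}{\left(- \frac{1}{165}\right) \frac{1}{-169} \left(-109\right) - 16774} = \frac{74529}{\left(- \frac{1}{165}\right) \left(- \frac{1}{169}\right) \left(-109\right) - 16774} = \frac{74529}{- \frac{109}{27885} - 16774} = \frac{74529}{- \frac{467743099}{27885}} = 74529 \left(- \frac{27885}{467743099}\right) = - \frac{2078241165}{467743099}$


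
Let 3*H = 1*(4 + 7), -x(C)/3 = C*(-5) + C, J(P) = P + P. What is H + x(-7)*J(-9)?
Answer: 4547/3 ≈ 1515.7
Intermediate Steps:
J(P) = 2*P
x(C) = 12*C (x(C) = -3*(C*(-5) + C) = -3*(-5*C + C) = -(-12)*C = 12*C)
H = 11/3 (H = (1*(4 + 7))/3 = (1*11)/3 = (1/3)*11 = 11/3 ≈ 3.6667)
H + x(-7)*J(-9) = 11/3 + (12*(-7))*(2*(-9)) = 11/3 - 84*(-18) = 11/3 + 1512 = 4547/3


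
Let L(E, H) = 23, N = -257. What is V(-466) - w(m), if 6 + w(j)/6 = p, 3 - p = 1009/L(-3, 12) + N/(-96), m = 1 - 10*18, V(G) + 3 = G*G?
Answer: 80021703/368 ≈ 2.1745e+5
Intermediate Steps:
V(G) = -3 + G**2 (V(G) = -3 + G*G = -3 + G**2)
m = -179 (m = 1 - 180 = -179)
p = -96151/2208 (p = 3 - (1009/23 - 257/(-96)) = 3 - (1009*(1/23) - 257*(-1/96)) = 3 - (1009/23 + 257/96) = 3 - 1*102775/2208 = 3 - 102775/2208 = -96151/2208 ≈ -43.547)
w(j) = -109399/368 (w(j) = -36 + 6*(-96151/2208) = -36 - 96151/368 = -109399/368)
V(-466) - w(m) = (-3 + (-466)**2) - 1*(-109399/368) = (-3 + 217156) + 109399/368 = 217153 + 109399/368 = 80021703/368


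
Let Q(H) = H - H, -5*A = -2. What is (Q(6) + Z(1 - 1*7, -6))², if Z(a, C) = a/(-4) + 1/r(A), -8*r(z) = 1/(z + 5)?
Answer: 173889/100 ≈ 1738.9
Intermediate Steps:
A = ⅖ (A = -⅕*(-2) = ⅖ ≈ 0.40000)
r(z) = -1/(8*(5 + z)) (r(z) = -1/(8*(z + 5)) = -1/(8*(5 + z)))
Q(H) = 0
Z(a, C) = -216/5 - a/4 (Z(a, C) = a/(-4) + 1/(-1/(40 + 8*(⅖))) = a*(-¼) + 1/(-1/(40 + 16/5)) = -a/4 + 1/(-1/216/5) = -a/4 + 1/(-1*5/216) = -a/4 + 1/(-5/216) = -a/4 + 1*(-216/5) = -a/4 - 216/5 = -216/5 - a/4)
(Q(6) + Z(1 - 1*7, -6))² = (0 + (-216/5 - (1 - 1*7)/4))² = (0 + (-216/5 - (1 - 7)/4))² = (0 + (-216/5 - ¼*(-6)))² = (0 + (-216/5 + 3/2))² = (0 - 417/10)² = (-417/10)² = 173889/100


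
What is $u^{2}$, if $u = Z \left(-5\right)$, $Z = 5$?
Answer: $625$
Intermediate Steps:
$u = -25$ ($u = 5 \left(-5\right) = -25$)
$u^{2} = \left(-25\right)^{2} = 625$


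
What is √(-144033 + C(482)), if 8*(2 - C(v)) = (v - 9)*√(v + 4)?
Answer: √(-2304496 - 8514*√6)/4 ≈ 381.23*I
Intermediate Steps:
C(v) = 2 - √(4 + v)*(-9 + v)/8 (C(v) = 2 - (v - 9)*√(v + 4)/8 = 2 - (-9 + v)*√(4 + v)/8 = 2 - √(4 + v)*(-9 + v)/8)
√(-144033 + C(482)) = √(-144033 + (2 + 9*√(4 + 482)/8 - ⅛*482*√(4 + 482))) = √(-144033 + (2 + 9*√486/8 - ⅛*482*√486)) = √(-144033 + (2 + 9*(9*√6)/8 - ⅛*482*9*√6)) = √(-144033 + (2 + 81*√6/8 - 2169*√6/4)) = √(-144033 + (2 - 4257*√6/8)) = √(-144031 - 4257*√6/8)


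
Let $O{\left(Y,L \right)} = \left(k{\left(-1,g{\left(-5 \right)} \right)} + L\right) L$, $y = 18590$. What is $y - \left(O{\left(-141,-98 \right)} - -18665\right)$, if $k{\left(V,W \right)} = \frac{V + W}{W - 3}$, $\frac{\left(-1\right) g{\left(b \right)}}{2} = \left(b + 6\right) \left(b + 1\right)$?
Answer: $- \frac{47709}{5} \approx -9541.8$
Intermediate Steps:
$g{\left(b \right)} = - 2 \left(1 + b\right) \left(6 + b\right)$ ($g{\left(b \right)} = - 2 \left(b + 6\right) \left(b + 1\right) = - 2 \left(6 + b\right) \left(1 + b\right) = - 2 \left(1 + b\right) \left(6 + b\right)$)
$k{\left(V,W \right)} = \frac{V + W}{-3 + W}$
$O{\left(Y,L \right)} = L \left(\frac{7}{5} + L\right)$ ($O{\left(Y,L \right)} = \left(\frac{-1 - \left(-58 + 50\right)}{-3 - \left(-58 + 50\right)} + L\right) L = \left(\frac{-1 - -8}{-3 - -8} + L\right) L = \left(\frac{-1 + 8}{-3 + 8} + L\right) L = \left(\frac{1}{5} \cdot 7 + L\right) L = \left(\frac{7}{5} + L\right) L = L \left(\frac{7}{5} + L\right)$)
$y - \left(O{\left(-141,-98 \right)} - -18665\right) = 18590 - \left(\frac{1}{5} \left(-98\right) \left(7 + 5 \left(-98\right)\right) - -18665\right) = 18590 - \left(\frac{1}{5} \left(-98\right) \left(7 - 490\right) + 18665\right) = 18590 - \left(\frac{1}{5} \left(-98\right) \left(-483\right) + 18665\right) = 18590 - \left(\frac{47334}{5} + 18665\right) = 18590 - \frac{140659}{5} = - \frac{47709}{5}$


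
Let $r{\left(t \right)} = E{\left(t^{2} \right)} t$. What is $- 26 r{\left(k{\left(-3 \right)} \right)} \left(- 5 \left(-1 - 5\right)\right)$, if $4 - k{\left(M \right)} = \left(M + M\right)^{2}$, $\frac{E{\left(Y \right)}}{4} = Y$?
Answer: $102236160$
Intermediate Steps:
$E{\left(Y \right)} = 4 Y$
$k{\left(M \right)} = 4 - 4 M^{2}$ ($k{\left(M \right)} = 4 - \left(M + M\right)^{2} = 4 - \left(2 M\right)^{2} = 4 - 4 M^{2}$)
$r{\left(t \right)} = 4 t^{3}$ ($r{\left(t \right)} = 4 t^{2} t = 4 t^{3}$)
$- 26 r{\left(k{\left(-3 \right)} \right)} \left(- 5 \left(-1 - 5\right)\right) = - 26 \cdot 4 \left(4 - 4 \left(-3\right)^{2}\right)^{3} \left(- 5 \left(-1 - 5\right)\right) = - 26 \cdot 4 \left(4 - 36\right)^{3} \left(\left(-5\right) \left(-6\right)\right) = - 26 \cdot 4 \left(4 - 36\right)^{3} \cdot 30 = - 26 \cdot 4 \left(-32\right)^{3} \cdot 30 = - 26 \cdot 4 \left(-32768\right) 30 = \left(-26\right) \left(-131072\right) 30 = 3407872 \cdot 30 = 102236160$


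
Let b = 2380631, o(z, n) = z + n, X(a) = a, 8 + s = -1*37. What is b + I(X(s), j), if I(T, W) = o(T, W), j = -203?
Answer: 2380383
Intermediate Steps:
s = -45 (s = -8 - 1*37 = -8 - 37 = -45)
o(z, n) = n + z
I(T, W) = T + W (I(T, W) = W + T = T + W)
b + I(X(s), j) = 2380631 + (-45 - 203) = 2380631 - 248 = 2380383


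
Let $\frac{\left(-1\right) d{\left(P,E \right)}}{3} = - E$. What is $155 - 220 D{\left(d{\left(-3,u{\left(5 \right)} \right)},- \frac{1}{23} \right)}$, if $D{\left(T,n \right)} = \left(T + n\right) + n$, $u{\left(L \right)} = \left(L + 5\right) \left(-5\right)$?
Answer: $\frac{763005}{23} \approx 33174.0$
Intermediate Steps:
$u{\left(L \right)} = -25 - 5 L$ ($u{\left(L \right)} = \left(5 + L\right) \left(-5\right) = -25 - 5 L$)
$d{\left(P,E \right)} = 3 E$ ($d{\left(P,E \right)} = - 3 \left(- E\right) = 3 E$)
$D{\left(T,n \right)} = T + 2 n$
$155 - 220 D{\left(d{\left(-3,u{\left(5 \right)} \right)},- \frac{1}{23} \right)} = 155 - 220 \left(3 \left(-25 - 25\right) + 2 \left(- \frac{1}{23}\right)\right) = 155 - 220 \left(3 \left(-25 - 25\right) + 2 \left(\left(-1\right) \frac{1}{23}\right)\right) = 155 - 220 \left(3 \left(-50\right) + 2 \left(- \frac{1}{23}\right)\right) = 155 - 220 \left(-150 - \frac{2}{23}\right) = 155 - - \frac{759440}{23} = 155 + \frac{759440}{23} = \frac{763005}{23}$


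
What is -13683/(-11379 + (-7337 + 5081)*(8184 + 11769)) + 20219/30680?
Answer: 303595761811/460459215320 ≈ 0.65933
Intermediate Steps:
-13683/(-11379 + (-7337 + 5081)*(8184 + 11769)) + 20219/30680 = -13683/(-11379 - 2256*19953) + 20219*(1/30680) = -13683/(-11379 - 45013968) + 20219/30680 = -13683/(-45025347) + 20219/30680 = -13683*(-1/45025347) + 20219/30680 = 4561/15008449 + 20219/30680 = 303595761811/460459215320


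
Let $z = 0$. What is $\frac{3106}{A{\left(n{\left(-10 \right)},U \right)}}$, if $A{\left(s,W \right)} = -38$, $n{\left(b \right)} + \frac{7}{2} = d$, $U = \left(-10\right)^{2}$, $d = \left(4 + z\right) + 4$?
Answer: $- \frac{1553}{19} \approx -81.737$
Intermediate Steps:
$d = 8$ ($d = \left(4 + 0\right) + 4 = 4 + 4 = 8$)
$U = 100$
$n{\left(b \right)} = \frac{9}{2}$ ($n{\left(b \right)} = - \frac{7}{2} + 8 = \frac{9}{2}$)
$\frac{3106}{A{\left(n{\left(-10 \right)},U \right)}} = \frac{3106}{-38} = 3106 \left(- \frac{1}{38}\right) = - \frac{1553}{19}$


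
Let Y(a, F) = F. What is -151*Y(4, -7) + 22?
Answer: 1079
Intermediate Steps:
-151*Y(4, -7) + 22 = -151*(-7) + 22 = 1057 + 22 = 1079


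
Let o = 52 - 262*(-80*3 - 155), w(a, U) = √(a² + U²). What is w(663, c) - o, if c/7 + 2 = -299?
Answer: -103542 + √4879018 ≈ -1.0133e+5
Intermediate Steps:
c = -2107 (c = -14 + 7*(-299) = -14 - 2093 = -2107)
w(a, U) = √(U² + a²)
o = 103542 (o = 52 - 262*(-240 - 155) = 52 - 262*(-395) = 52 + 103490 = 103542)
w(663, c) - o = √((-2107)² + 663²) - 1*103542 = √(4439449 + 439569) - 103542 = √4879018 - 103542 = -103542 + √4879018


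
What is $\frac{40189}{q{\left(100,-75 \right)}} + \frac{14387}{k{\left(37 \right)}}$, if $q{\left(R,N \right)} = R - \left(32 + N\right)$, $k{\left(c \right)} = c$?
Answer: $\frac{3544334}{5291} \approx 669.88$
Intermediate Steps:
$q{\left(R,N \right)} = -32 + R - N$
$\frac{40189}{q{\left(100,-75 \right)}} + \frac{14387}{k{\left(37 \right)}} = \frac{40189}{-32 + 100 - -75} + \frac{14387}{37} = \frac{40189}{-32 + 100 + 75} + 14387 \cdot \frac{1}{37} = \frac{40189}{143} + \frac{14387}{37} = \frac{3544334}{5291}$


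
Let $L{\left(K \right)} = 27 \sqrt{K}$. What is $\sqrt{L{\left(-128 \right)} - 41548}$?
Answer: $2 \sqrt{-10387 + 54 i \sqrt{2}} \approx 0.74931 + 203.83 i$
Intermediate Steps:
$\sqrt{L{\left(-128 \right)} - 41548} = \sqrt{27 \sqrt{-128} - 41548} = \sqrt{27 \cdot 8 i \sqrt{2} - 41548} = \sqrt{216 i \sqrt{2} - 41548} = \sqrt{-41548 + 216 i \sqrt{2}}$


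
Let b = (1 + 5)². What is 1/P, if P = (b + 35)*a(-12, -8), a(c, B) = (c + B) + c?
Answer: -1/2272 ≈ -0.00044014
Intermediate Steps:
a(c, B) = B + 2*c (a(c, B) = (B + c) + c = B + 2*c)
b = 36 (b = 6² = 36)
P = -2272 (P = (36 + 35)*(-8 + 2*(-12)) = 71*(-8 - 24) = 71*(-32) = -2272)
1/P = 1/(-2272) = -1/2272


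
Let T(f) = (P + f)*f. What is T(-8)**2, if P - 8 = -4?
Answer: 1024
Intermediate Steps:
P = 4 (P = 8 - 4 = 4)
T(f) = f*(4 + f) (T(f) = (4 + f)*f = f*(4 + f))
T(-8)**2 = (-8*(4 - 8))**2 = (-8*(-4))**2 = 32**2 = 1024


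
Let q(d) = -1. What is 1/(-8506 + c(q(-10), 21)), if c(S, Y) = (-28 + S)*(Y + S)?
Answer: -1/9086 ≈ -0.00011006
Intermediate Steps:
c(S, Y) = (-28 + S)*(S + Y)
1/(-8506 + c(q(-10), 21)) = 1/(-8506 + ((-1)² - 28*(-1) - 28*21 - 1*21)) = 1/(-8506 + (1 + 28 - 588 - 21)) = 1/(-8506 - 580) = 1/(-9086) = -1/9086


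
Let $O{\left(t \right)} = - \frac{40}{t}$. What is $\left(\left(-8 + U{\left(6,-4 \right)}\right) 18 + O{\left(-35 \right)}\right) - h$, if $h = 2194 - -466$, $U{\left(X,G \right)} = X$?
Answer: $- \frac{18864}{7} \approx -2694.9$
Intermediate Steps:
$h = 2660$ ($h = 2194 + 466 = 2660$)
$\left(\left(-8 + U{\left(6,-4 \right)}\right) 18 + O{\left(-35 \right)}\right) - h = \left(\left(-8 + 6\right) 18 - \frac{40}{-35}\right) - 2660 = \left(\left(-2\right) 18 - - \frac{8}{7}\right) - 2660 = \left(-36 + \frac{8}{7}\right) - 2660 = - \frac{244}{7} - 2660 = - \frac{18864}{7}$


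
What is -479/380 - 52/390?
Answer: -1589/1140 ≈ -1.3939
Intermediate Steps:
-479/380 - 52/390 = -479*1/380 - 52*1/390 = -479/380 - 2/15 = -1589/1140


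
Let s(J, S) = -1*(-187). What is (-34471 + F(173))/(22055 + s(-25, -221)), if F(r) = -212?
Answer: -1051/674 ≈ -1.5593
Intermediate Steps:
s(J, S) = 187
(-34471 + F(173))/(22055 + s(-25, -221)) = (-34471 - 212)/(22055 + 187) = -34683/22242 = -34683*1/22242 = -1051/674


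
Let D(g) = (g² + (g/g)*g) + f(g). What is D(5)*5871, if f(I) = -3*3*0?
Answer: 176130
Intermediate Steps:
f(I) = 0 (f(I) = -9*0 = 0)
D(g) = g + g² (D(g) = (g² + (g/g)*g) + 0 = (g² + 1*g) + 0 = (g² + g) + 0 = (g + g²) + 0 = g + g²)
D(5)*5871 = (5*(1 + 5))*5871 = (5*6)*5871 = 30*5871 = 176130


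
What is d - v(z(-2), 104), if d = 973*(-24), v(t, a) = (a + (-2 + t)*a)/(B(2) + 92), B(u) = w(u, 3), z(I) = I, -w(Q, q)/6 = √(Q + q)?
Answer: -48354816/2071 + 468*√5/2071 ≈ -23348.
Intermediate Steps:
w(Q, q) = -6*√(Q + q)
B(u) = -6*√(3 + u) (B(u) = -6*√(u + 3) = -6*√(3 + u))
v(t, a) = (a + a*(-2 + t))/(92 - 6*√5) (v(t, a) = (a + (-2 + t)*a)/(-6*√(3 + 2) + 92) = (a + a*(-2 + t))/(-6*√5 + 92) = (a + a*(-2 + t))/(92 - 6*√5))
d = -23352
d - v(z(-2), 104) = -23352 - 104*(-1 - 2)/(92 - 6*√5) = -23352 - 104*(-3)/(92 - 6*√5) = -23352 - (-312)/(92 - 6*√5) = -23352 + 312/(92 - 6*√5)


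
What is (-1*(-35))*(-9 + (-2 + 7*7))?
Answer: 1330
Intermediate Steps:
(-1*(-35))*(-9 + (-2 + 7*7)) = 35*(-9 + (-2 + 49)) = 35*(-9 + 47) = 35*38 = 1330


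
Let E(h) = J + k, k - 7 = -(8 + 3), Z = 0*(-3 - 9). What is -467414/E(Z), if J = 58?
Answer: -233707/27 ≈ -8655.8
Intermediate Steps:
Z = 0 (Z = 0*(-12) = 0)
k = -4 (k = 7 - (8 + 3) = 7 - 1*11 = 7 - 11 = -4)
E(h) = 54 (E(h) = 58 - 4 = 54)
-467414/E(Z) = -467414/54 = -467414*1/54 = -233707/27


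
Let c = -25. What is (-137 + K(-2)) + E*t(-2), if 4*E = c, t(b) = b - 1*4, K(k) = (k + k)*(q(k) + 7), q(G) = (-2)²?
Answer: -287/2 ≈ -143.50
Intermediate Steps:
q(G) = 4
K(k) = 22*k (K(k) = (k + k)*(4 + 7) = (2*k)*11 = 22*k)
t(b) = -4 + b (t(b) = b - 4 = -4 + b)
E = -25/4 (E = (¼)*(-25) = -25/4 ≈ -6.2500)
(-137 + K(-2)) + E*t(-2) = (-137 + 22*(-2)) - 25*(-4 - 2)/4 = (-137 - 44) - 25/4*(-6) = -181 + 75/2 = -287/2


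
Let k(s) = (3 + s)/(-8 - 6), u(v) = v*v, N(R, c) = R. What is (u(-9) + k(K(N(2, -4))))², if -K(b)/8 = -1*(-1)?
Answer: 1297321/196 ≈ 6619.0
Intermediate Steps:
u(v) = v²
K(b) = -8 (K(b) = -(-8)*(-1) = -8*1 = -8)
k(s) = -3/14 - s/14 (k(s) = (3 + s)/(-14) = (3 + s)*(-1/14) = -3/14 - s/14)
(u(-9) + k(K(N(2, -4))))² = ((-9)² + (-3/14 - 1/14*(-8)))² = (81 + (-3/14 + 4/7))² = (81 + 5/14)² = (1139/14)² = 1297321/196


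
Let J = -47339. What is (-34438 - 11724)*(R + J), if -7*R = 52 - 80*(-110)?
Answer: 15705466450/7 ≈ 2.2436e+9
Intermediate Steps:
R = -8852/7 (R = -(52 - 80*(-110))/7 = -(52 + 8800)/7 = -1/7*8852 = -8852/7 ≈ -1264.6)
(-34438 - 11724)*(R + J) = (-34438 - 11724)*(-8852/7 - 47339) = -46162*(-340225/7) = 15705466450/7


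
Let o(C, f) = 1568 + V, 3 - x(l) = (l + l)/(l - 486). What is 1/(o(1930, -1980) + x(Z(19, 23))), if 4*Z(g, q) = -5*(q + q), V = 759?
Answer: 1087/2532480 ≈ 0.00042922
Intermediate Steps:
Z(g, q) = -5*q/2 (Z(g, q) = (-5*(q + q))/4 = (-10*q)/4 = -5*q/2)
x(l) = 3 - 2*l/(-486 + l) (x(l) = 3 - (l + l)/(l - 486) = 3 - 2*l/(-486 + l))
o(C, f) = 2327 (o(C, f) = 1568 + 759 = 2327)
1/(o(1930, -1980) + x(Z(19, 23))) = 1/(2327 + (-1458 - 5/2*23)/(-486 - 5/2*23)) = 1/(2327 + (-1458 - 115/2)/(-486 - 115/2)) = 1/(2327 - 3031/2/(-1087/2)) = 1/(2327 - 2/1087*(-3031/2)) = 1/(2327 + 3031/1087) = 1/(2532480/1087) = 1087/2532480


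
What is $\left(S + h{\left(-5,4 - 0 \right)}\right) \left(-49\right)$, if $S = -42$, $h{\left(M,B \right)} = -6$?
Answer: $2352$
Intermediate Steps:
$\left(S + h{\left(-5,4 - 0 \right)}\right) \left(-49\right) = \left(-42 - 6\right) \left(-49\right) = \left(-48\right) \left(-49\right) = 2352$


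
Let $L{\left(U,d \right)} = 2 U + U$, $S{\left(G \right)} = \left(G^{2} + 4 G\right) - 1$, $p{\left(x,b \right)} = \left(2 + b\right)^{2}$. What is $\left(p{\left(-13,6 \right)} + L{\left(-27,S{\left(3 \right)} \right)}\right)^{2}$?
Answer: $289$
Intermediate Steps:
$S{\left(G \right)} = -1 + G^{2} + 4 G$
$L{\left(U,d \right)} = 3 U$
$\left(p{\left(-13,6 \right)} + L{\left(-27,S{\left(3 \right)} \right)}\right)^{2} = \left(\left(2 + 6\right)^{2} + 3 \left(-27\right)\right)^{2} = \left(8^{2} - 81\right)^{2} = \left(64 - 81\right)^{2} = \left(-17\right)^{2} = 289$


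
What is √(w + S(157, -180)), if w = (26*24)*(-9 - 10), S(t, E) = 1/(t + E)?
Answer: I*√6271847/23 ≈ 108.89*I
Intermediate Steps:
S(t, E) = 1/(E + t)
w = -11856 (w = 624*(-19) = -11856)
√(w + S(157, -180)) = √(-11856 + 1/(-180 + 157)) = √(-11856 + 1/(-23)) = √(-11856 - 1/23) = √(-272689/23) = I*√6271847/23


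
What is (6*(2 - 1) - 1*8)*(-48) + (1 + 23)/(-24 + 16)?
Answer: 93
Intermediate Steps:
(6*(2 - 1) - 1*8)*(-48) + (1 + 23)/(-24 + 16) = (6*1 - 8)*(-48) + 24/(-8) = (6 - 8)*(-48) + 24*(-⅛) = -2*(-48) - 3 = 96 - 3 = 93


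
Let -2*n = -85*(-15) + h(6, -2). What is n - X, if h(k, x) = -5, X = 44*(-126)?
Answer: 4909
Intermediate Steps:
X = -5544
n = -635 (n = -(-85*(-15) - 5)/2 = -(1275 - 5)/2 = -½*1270 = -635)
n - X = -635 - 1*(-5544) = -635 + 5544 = 4909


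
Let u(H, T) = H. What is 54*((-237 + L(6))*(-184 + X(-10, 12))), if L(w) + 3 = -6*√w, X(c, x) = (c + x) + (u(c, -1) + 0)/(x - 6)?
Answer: 2380320 + 59508*√6 ≈ 2.5261e+6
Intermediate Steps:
X(c, x) = c + x + c/(-6 + x) (X(c, x) = (c + x) + (c + 0)/(x - 6) = (c + x) + c/(-6 + x) = c + x + c/(-6 + x))
L(w) = -3 - 6*√w
54*((-237 + L(6))*(-184 + X(-10, 12))) = 54*((-237 + (-3 - 6*√6))*(-184 + (12² - 6*12 - 5*(-10) - 10*12)/(-6 + 12))) = 54*((-240 - 6*√6)*(-184 + (144 - 72 + 50 - 120)/6)) = 54*((-240 - 6*√6)*(-184 + (⅙)*2)) = 54*((-240 - 6*√6)*(-184 + ⅓)) = 54*((-240 - 6*√6)*(-551/3)) = 54*(44080 + 1102*√6) = 2380320 + 59508*√6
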